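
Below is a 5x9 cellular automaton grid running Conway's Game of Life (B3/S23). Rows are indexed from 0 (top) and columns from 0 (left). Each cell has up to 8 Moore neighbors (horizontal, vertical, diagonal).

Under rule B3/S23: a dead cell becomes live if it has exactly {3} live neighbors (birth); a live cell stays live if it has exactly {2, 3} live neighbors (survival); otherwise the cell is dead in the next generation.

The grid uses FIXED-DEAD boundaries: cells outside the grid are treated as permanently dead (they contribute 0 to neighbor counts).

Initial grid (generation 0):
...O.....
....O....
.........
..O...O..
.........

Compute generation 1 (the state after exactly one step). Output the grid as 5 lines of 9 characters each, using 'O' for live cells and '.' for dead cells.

Answer: .........
.........
.........
.........
.........

Derivation:
Simulating step by step:
Generation 0 (given above): 4 live cells
Generation 1: 0 live cells
(generation 1 grid is the final answer)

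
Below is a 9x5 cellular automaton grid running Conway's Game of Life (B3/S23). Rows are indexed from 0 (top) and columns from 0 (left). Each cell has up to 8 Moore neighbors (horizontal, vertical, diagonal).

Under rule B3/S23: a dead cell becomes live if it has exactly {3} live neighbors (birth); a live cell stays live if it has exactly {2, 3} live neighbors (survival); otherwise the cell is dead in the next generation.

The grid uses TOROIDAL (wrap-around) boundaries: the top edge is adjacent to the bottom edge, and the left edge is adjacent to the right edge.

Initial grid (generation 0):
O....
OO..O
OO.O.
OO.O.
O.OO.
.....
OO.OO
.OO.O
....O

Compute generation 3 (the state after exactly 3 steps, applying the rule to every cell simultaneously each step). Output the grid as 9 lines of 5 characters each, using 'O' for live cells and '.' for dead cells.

Answer: OO.OO
....O
..OO.
.....
OOOOO
.....
....O
.O..O
.O..O

Derivation:
Simulating step by step:
Generation 0 (given above): 21 live cells
Generation 1: 15 live cells
.O...
..O..
...O.
...O.
O.OO.
.....
.O.OO
.OO..
.O.OO
Generation 2: 18 live cells
OO.O.
..O..
..OO.
...O.
..OOO
OO...
OO.O.
.O...
.O.O.
Generation 3: 17 live cells
(generation 3 grid is the final answer)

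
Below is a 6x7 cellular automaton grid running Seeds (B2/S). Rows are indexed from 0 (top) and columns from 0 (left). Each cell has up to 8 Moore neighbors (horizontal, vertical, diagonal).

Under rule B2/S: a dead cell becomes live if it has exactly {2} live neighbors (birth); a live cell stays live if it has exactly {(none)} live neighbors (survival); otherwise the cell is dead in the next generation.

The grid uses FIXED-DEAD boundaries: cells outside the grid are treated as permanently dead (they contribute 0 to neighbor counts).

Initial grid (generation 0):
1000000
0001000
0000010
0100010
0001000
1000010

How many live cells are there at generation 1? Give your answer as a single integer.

Answer: 11

Derivation:
Simulating step by step:
Generation 0 (given above): 8 live cells
Generation 1: 11 live cells
0000000
0000100
0010001
0010001
1110011
0000100
Population at generation 1: 11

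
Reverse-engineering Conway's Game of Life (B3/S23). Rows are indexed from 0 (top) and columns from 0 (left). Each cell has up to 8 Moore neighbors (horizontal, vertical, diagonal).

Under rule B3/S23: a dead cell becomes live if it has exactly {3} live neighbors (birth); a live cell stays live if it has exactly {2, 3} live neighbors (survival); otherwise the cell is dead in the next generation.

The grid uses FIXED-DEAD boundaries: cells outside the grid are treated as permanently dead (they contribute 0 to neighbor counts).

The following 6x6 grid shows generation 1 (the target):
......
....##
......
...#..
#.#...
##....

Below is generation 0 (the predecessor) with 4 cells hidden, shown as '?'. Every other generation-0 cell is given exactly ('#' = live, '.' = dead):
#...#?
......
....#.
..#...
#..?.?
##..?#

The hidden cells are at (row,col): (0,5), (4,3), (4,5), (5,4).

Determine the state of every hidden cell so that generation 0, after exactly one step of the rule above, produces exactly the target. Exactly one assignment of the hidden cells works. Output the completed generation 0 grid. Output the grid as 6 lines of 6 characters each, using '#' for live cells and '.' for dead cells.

Hidden generation-0 cells (in order): (0,5), (4,3), (4,5), (5,4).
A hidden cell only influences target cells in its own 3x3 neighborhood. Try each of the 2^4 = 16 assignments, step the completed generation 0 forward once under B3/S23, and compare with the target:
  (0,5)=. (4,3)=. (4,5)=. (5,4)=. -> step gives (1,4)='.' but target has '#' -> reject
  (0,5)=. (4,3)=. (4,5)=. (5,4)=# -> step gives (1,4)='.' but target has '#' -> reject
  (0,5)=. (4,3)=. (4,5)=# (5,4)=. -> step gives (1,4)='.' but target has '#' -> reject
  (0,5)=. (4,3)=. (4,5)=# (5,4)=# -> step gives (1,4)='.' but target has '#' -> reject
  (0,5)=. (4,3)=# (4,5)=. (5,4)=. -> step gives (1,4)='.' but target has '#' -> reject
  (0,5)=. (4,3)=# (4,5)=. (5,4)=# -> step gives (1,4)='.' but target has '#' -> reject
  (0,5)=. (4,3)=# (4,5)=# (5,4)=. -> step gives (1,4)='.' but target has '#' -> reject
  (0,5)=. (4,3)=# (4,5)=# (5,4)=# -> step gives (1,4)='.' but target has '#' -> reject
  (0,5)=# (4,3)=. (4,5)=. (5,4)=. -> step gives (3,3)='.' but target has '#' -> reject
  (0,5)=# (4,3)=. (4,5)=. (5,4)=# -> step gives (3,3)='.' but target has '#' -> reject
  (0,5)=# (4,3)=. (4,5)=# (5,4)=. -> step gives (3,3)='.' but target has '#' -> reject
  (0,5)=# (4,3)=. (4,5)=# (5,4)=# -> step gives (3,3)='.' but target has '#' -> reject
  (0,5)=# (4,3)=# (4,5)=. (5,4)=. -> step reproduces the target at every cell -> ACCEPT
  (0,5)=# (4,3)=# (4,5)=. (5,4)=# -> step gives (4,3)='#' but target has '.' -> reject
  (0,5)=# (4,3)=# (4,5)=# (5,4)=. -> step gives (3,4)='#' but target has '.' -> reject
  (0,5)=# (4,3)=# (4,5)=# (5,4)=# -> step gives (3,4)='#' but target has '.' -> reject
Unique solution: (0,5)=live, (4,3)=live, (4,5)=dead, (5,4)=dead.
Check: live-neighbor counts of every cell in the completed generation 0:
010111
110233
011201
121321
243121
222120
Applying B3/S23 to generation 0 with these counts gives:
......
....##
......
...#..
#.#...
##....
which matches the target exactly.

Answer: #...##
......
....#.
..#...
#..#..
##...#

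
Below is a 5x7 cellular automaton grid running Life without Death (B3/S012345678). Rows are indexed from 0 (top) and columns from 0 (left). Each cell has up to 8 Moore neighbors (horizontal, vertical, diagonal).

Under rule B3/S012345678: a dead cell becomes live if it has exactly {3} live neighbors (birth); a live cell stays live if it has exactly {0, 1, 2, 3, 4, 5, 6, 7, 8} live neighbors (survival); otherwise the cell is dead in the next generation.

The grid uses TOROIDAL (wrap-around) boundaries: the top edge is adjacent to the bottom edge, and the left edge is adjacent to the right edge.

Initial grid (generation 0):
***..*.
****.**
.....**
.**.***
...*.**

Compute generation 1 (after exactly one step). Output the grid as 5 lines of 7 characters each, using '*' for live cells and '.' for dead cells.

Answer: ***..*.
****.**
.....**
.******
...*.**

Derivation:
Simulating step by step:
Generation 0 (given above): 20 live cells
Generation 1: 21 live cells
(generation 1 grid is the final answer)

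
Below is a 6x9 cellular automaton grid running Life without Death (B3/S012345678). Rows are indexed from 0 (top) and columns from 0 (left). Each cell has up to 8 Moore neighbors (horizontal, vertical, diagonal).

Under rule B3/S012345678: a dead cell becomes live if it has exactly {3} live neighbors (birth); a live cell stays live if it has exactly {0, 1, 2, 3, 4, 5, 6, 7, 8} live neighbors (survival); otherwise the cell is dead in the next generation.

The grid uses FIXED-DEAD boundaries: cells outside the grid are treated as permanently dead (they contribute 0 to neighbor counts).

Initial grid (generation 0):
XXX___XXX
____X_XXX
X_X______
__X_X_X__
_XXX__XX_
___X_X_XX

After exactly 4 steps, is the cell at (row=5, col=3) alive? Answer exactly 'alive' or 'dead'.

Simulating step by step:
Generation 0 (given above): 24 live cells
Generation 1: 35 live cells
XXX__XXXX
X_XXXXXXX
XXX___X__
__X_XXXX_
_XXX__XXX
___XXX_XX
Generation 2: 38 live cells
XXX__XXXX
X_XXXXXXX
XXX___X_X
X_X_XXXXX
_XXX__XXX
___XXX_XX
Generation 3: 38 live cells
XXX__XXXX
X_XXXXXXX
XXX___X_X
X_X_XXXXX
_XXX__XXX
___XXX_XX
Generation 4: 38 live cells
XXX__XXXX
X_XXXXXXX
XXX___X_X
X_X_XXXXX
_XXX__XXX
___XXX_XX

Cell (5,3) at generation 4: 1 -> alive

Answer: alive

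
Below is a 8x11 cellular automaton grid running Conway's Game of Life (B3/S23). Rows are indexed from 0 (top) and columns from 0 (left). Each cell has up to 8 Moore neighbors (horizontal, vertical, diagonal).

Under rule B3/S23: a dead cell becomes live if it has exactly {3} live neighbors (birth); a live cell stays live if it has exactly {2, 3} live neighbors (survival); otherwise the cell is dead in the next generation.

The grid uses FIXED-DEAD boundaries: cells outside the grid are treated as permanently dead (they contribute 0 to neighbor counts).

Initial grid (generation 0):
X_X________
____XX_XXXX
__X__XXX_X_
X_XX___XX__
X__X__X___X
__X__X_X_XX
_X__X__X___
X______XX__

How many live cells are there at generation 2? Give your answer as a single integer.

Simulating step by step:
Generation 0 (given above): 33 live cells
Generation 1: 37 live cells
________XX_
_X_XXX_X_XX
_XX__X____X
__XXXX__XX_
___XX_X___X
_XXXXX_XXXX
_X_____X_X_
_______XX__
Generation 2: 29 live cells
____X___XXX
_X_XXXX___X
_X________X
_X____X__XX
_X____X___X
_X___X_X__X
_X_XX_____X
_______XX__
Population at generation 2: 29

Answer: 29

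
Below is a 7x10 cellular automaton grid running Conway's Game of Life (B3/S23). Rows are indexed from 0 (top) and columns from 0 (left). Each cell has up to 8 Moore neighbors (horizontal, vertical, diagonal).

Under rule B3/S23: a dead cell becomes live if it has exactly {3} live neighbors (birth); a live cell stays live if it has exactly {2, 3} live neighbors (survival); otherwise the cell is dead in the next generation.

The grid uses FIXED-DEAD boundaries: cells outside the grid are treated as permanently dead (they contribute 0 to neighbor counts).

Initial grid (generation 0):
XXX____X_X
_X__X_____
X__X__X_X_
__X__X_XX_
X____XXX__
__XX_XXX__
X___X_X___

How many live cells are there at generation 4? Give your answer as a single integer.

Answer: 25

Derivation:
Simulating step by step:
Generation 0 (given above): 27 live cells
Generation 1: 26 live cells
XXX_______
___X___XX_
_XXXXXX_X_
_X__XX__X_
_XXX______
_X_X______
___XX_XX__
Generation 2: 21 live cells
_XX_______
X____XXXX_
_X____X_XX
X_____XX__
XX_X______
_X________
__XXX_____
Generation 3: 25 live cells
_X____XX__
X_X__XX_XX
XX_______X
X_X___XXX_
XXX_______
XX__X_____
__XX______
Generation 4: 25 live cells
_X___XXXX_
X_X__XX_XX
X_X__X___X
__X____XX_
__XX___X__
X_________
_XXX______
Population at generation 4: 25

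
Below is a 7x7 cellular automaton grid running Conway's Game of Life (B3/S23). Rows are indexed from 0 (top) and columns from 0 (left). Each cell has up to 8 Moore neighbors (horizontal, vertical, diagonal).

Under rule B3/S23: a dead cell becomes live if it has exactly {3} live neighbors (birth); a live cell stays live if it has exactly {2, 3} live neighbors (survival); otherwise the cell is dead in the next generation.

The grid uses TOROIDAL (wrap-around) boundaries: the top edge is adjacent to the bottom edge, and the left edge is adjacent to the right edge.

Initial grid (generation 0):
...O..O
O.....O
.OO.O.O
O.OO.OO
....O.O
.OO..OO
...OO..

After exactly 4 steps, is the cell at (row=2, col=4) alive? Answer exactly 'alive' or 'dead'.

Simulating step by step:
Generation 0 (given above): 21 live cells
Generation 1: 20 live cells
O..OOOO
.OOO..O
..O.O..
..O....
....O..
O.O...O
O..OO.O
Generation 2: 9 live cells
.......
.O....O
.......
.......
.O.O...
OO..O.O
..O....
Generation 3: 7 live cells
.......
.......
.......
.......
.OO....
OO.O...
OO.....
Generation 4: 6 live cells
.......
.......
.......
.......
OOO....
.......
OOO....

Cell (2,4) at generation 4: 0 -> dead

Answer: dead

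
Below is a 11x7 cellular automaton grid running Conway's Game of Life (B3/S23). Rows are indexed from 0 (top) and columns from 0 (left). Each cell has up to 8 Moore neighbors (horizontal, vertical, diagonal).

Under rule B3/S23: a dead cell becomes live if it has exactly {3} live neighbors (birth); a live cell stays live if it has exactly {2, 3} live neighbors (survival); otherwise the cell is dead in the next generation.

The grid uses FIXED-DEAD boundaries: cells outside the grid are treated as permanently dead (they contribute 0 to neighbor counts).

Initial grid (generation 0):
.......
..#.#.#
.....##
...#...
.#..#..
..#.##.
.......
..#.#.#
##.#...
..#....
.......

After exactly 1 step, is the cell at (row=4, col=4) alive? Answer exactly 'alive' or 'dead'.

Answer: alive

Derivation:
Simulating step by step:
Generation 0 (given above): 18 live cells
Generation 1: 21 live cells
.......
......#
...####
....##.
..#.##.
...###.
....#..
.###...
.#.#...
.##....
.......

Cell (4,4) at generation 1: 1 -> alive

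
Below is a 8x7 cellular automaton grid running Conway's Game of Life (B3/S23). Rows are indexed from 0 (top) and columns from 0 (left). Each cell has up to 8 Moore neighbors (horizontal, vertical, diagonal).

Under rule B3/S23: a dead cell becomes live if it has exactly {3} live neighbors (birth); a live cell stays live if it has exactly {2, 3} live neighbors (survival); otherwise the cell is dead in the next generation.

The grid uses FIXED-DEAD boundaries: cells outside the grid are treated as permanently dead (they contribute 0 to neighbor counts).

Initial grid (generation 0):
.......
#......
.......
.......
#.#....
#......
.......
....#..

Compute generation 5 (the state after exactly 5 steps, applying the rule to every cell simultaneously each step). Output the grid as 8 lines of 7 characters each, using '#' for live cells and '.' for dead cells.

Answer: .......
.......
.......
.......
.......
.......
.......
.......

Derivation:
Simulating step by step:
Generation 0 (given above): 5 live cells
Generation 1: 2 live cells
.......
.......
.......
.......
.#.....
.#.....
.......
.......
Generation 2: 0 live cells
.......
.......
.......
.......
.......
.......
.......
.......
Generation 3: 0 live cells
.......
.......
.......
.......
.......
.......
.......
.......
Generation 4: 0 live cells
.......
.......
.......
.......
.......
.......
.......
.......
Generation 5: 0 live cells
(generation 5 grid is the final answer)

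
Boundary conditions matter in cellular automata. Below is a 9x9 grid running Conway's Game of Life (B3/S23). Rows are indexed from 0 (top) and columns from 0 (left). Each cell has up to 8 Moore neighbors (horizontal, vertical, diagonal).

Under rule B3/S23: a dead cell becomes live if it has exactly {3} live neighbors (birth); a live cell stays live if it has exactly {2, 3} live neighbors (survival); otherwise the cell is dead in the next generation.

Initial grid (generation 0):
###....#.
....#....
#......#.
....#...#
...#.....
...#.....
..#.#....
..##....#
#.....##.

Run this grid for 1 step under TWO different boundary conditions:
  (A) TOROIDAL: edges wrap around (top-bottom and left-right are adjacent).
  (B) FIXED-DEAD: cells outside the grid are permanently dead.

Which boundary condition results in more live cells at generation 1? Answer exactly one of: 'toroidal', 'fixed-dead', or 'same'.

Under TOROIDAL boundary, generation 1:
##....##.
#........
........#
........#
...##....
..###....
..#.#....
.###...##
#..#..##.
Population = 23

Under FIXED-DEAD boundary, generation 1:
.#.......
#........
.........
.........
...##....
..###....
..#.#....
.###...#.
.......#.
Population = 14

Comparison: toroidal=23, fixed-dead=14 -> toroidal

Answer: toroidal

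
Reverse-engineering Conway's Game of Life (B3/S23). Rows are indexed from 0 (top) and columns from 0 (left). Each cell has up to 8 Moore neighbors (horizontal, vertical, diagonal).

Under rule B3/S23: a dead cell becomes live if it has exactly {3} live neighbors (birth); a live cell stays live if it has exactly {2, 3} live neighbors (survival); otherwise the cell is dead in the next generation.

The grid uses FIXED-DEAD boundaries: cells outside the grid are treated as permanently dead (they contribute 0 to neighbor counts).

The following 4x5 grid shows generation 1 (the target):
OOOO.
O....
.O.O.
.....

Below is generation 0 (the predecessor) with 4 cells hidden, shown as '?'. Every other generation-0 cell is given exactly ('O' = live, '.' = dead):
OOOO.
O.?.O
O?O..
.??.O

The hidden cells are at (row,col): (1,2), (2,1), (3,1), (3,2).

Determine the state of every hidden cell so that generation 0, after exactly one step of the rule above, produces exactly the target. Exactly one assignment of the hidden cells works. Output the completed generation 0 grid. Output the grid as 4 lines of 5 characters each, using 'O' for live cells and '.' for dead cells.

Answer: OOOO.
O...O
O.O..
....O

Derivation:
Hidden generation-0 cells (in order): (1,2), (2,1), (3,1), (3,2).
A hidden cell only influences target cells in its own 3x3 neighborhood. Try each of the 2^4 = 16 assignments, step the completed generation 0 forward once under B3/S23, and compare with the target:
  (1,2)=. (2,1)=. (3,1)=. (3,2)=. -> step reproduces the target at every cell -> ACCEPT
  (1,2)=. (2,1)=. (3,1)=. (3,2)=O -> step gives (2,1)='.' but target has 'O' -> reject
  (1,2)=. (2,1)=. (3,1)=O (3,2)=. -> step gives (2,0)='O' but target has '.' -> reject
  (1,2)=. (2,1)=. (3,1)=O (3,2)=O -> step gives (2,0)='O' but target has '.' -> reject
  (1,2)=. (2,1)=O (3,1)=. (3,2)=. -> step gives (1,0)='.' but target has 'O' -> reject
  (1,2)=. (2,1)=O (3,1)=. (3,2)=O -> step gives (1,0)='.' but target has 'O' -> reject
  (1,2)=. (2,1)=O (3,1)=O (3,2)=. -> step gives (1,0)='.' but target has 'O' -> reject
  (1,2)=. (2,1)=O (3,1)=O (3,2)=O -> step gives (1,0)='.' but target has 'O' -> reject
  (1,2)=O (2,1)=. (3,1)=. (3,2)=. -> step gives (0,1)='.' but target has 'O' -> reject
  (1,2)=O (2,1)=. (3,1)=. (3,2)=O -> step gives (0,1)='.' but target has 'O' -> reject
  (1,2)=O (2,1)=. (3,1)=O (3,2)=. -> step gives (0,1)='.' but target has 'O' -> reject
  (1,2)=O (2,1)=. (3,1)=O (3,2)=O -> step gives (0,1)='.' but target has 'O' -> reject
  (1,2)=O (2,1)=O (3,1)=. (3,2)=. -> step gives (0,1)='.' but target has 'O' -> reject
  (1,2)=O (2,1)=O (3,1)=. (3,2)=O -> step gives (0,1)='.' but target has 'O' -> reject
  (1,2)=O (2,1)=O (3,1)=O (3,2)=. -> step gives (0,1)='.' but target has 'O' -> reject
  (1,2)=O (2,1)=O (3,1)=O (3,2)=O -> step gives (0,1)='.' but target has 'O' -> reject
Unique solution: (1,2)=dead, (2,1)=dead, (3,1)=dead, (3,2)=dead.
Check: live-neighbor counts of every cell in the completed generation 0:
23222
36441
13032
12120
Applying B3/S23 to generation 0 with these counts gives:
OOOO.
O....
.O.O.
.....
which matches the target exactly.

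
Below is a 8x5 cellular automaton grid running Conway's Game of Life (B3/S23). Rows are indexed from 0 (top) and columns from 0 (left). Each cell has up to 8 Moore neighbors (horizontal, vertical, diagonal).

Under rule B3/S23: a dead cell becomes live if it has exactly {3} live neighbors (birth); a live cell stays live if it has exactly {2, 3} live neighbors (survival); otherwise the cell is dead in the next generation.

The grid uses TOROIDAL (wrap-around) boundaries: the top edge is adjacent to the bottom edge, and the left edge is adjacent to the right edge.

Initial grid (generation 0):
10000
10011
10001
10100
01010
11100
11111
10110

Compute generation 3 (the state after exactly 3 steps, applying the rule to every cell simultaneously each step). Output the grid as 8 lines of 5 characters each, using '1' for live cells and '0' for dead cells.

Answer: 01100
00000
11001
11000
00101
00010
00000
00000

Derivation:
Simulating step by step:
Generation 0 (given above): 21 live cells
Generation 1: 9 live cells
10100
01010
00000
10110
00011
00000
00000
00000
Generation 2: 12 live cells
01100
01100
01011
00110
00111
00000
00000
00000
Generation 3: 10 live cells
(generation 3 grid is the final answer)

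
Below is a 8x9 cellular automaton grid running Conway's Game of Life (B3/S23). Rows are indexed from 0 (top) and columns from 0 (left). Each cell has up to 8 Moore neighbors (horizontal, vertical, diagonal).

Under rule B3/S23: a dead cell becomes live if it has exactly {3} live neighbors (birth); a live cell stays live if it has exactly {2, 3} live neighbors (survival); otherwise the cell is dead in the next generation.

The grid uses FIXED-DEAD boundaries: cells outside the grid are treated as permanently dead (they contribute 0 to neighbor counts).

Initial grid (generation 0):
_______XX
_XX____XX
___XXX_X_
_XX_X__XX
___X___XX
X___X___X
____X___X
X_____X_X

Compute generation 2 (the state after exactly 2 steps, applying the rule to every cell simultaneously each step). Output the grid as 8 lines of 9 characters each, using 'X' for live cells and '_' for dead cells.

Answer: ___X_____
___XXX___
__X__X___
_XX__X___
_X___X___
_____X___
____X__XX
_________

Derivation:
Simulating step by step:
Generation 0 (given above): 26 live cells
Generation 1: 19 live cells
_______XX
__XXX____
____XX___
__X__X___
_XXXX____
___XX___X
_____X__X
_______X_
Generation 2: 15 live cells
(generation 2 grid is the final answer)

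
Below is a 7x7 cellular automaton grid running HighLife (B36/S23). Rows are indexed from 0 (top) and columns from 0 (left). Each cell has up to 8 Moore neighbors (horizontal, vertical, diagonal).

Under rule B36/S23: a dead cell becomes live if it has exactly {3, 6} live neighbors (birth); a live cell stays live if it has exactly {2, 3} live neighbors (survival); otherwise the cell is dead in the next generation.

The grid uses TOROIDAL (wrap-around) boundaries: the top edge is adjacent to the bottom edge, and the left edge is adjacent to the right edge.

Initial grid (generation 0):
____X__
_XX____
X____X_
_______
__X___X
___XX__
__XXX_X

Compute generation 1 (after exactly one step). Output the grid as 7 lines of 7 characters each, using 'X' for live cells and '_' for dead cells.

Simulating step by step:
Generation 0 (given above): 13 live cells
Generation 1: 9 live cells
(generation 1 grid is the final answer)

Answer: _X__XX_
_X_____
_X_____
______X
___X___
____X__
__X____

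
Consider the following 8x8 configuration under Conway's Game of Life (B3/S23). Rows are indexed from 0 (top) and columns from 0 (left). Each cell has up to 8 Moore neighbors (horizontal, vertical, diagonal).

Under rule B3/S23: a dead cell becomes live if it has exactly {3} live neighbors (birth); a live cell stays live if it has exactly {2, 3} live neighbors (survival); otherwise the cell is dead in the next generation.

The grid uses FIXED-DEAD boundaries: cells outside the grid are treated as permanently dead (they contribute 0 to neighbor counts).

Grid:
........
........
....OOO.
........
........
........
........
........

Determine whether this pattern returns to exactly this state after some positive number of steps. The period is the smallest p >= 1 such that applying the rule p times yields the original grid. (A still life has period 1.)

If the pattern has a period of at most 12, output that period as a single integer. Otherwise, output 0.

Answer: 2

Derivation:
Simulating and comparing each generation to the original:
Gen 0 (original, given above): 3 live cells
Gen 1: 3 live cells, differs from original
Gen 2: 3 live cells, MATCHES original -> period = 2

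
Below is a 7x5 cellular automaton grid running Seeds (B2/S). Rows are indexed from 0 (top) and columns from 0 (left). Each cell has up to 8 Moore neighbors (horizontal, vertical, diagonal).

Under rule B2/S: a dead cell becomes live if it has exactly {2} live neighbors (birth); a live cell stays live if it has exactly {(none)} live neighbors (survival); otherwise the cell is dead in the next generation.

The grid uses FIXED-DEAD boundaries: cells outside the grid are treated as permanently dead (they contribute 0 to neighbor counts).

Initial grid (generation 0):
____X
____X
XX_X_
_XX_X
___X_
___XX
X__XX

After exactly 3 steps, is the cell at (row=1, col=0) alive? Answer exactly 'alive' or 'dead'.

Simulating step by step:
Generation 0 (given above): 14 live cells
Generation 1: 6 live cells
___X_
XXX__
_____
_____
_X___
_____
__X__
Generation 2: 6 live cells
X____
___X_
X_X__
_____
_____
_XX__
_____
Generation 3: 9 live cells
_____
X_X__
_X_X_
_X___
_XX__
_____
_XX__

Cell (1,0) at generation 3: 1 -> alive

Answer: alive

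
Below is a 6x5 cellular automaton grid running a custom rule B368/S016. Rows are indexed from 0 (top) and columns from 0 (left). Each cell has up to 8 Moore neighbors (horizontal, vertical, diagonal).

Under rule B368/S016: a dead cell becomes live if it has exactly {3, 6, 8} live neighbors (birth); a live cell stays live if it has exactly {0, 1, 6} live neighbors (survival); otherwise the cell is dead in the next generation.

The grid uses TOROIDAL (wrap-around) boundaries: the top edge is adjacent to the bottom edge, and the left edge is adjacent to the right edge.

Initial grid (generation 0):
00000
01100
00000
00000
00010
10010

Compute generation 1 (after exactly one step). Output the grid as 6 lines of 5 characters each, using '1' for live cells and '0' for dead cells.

Answer: 01100
01100
00000
00000
00011
10011

Derivation:
Simulating step by step:
Generation 0 (given above): 5 live cells
Generation 1: 9 live cells
(generation 1 grid is the final answer)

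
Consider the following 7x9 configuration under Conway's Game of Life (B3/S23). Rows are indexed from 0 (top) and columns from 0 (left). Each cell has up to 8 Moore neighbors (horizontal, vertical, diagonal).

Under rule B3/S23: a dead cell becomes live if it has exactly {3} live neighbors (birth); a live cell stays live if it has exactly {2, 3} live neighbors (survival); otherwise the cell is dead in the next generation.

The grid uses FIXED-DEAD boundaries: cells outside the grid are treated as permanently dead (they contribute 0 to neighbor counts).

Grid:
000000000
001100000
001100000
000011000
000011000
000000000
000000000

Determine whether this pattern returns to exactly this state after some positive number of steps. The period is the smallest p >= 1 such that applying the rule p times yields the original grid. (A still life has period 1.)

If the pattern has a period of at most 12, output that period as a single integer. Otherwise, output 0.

Simulating and comparing each generation to the original:
Gen 0 (original, given above): 8 live cells
Gen 1: 6 live cells, differs from original
Gen 2: 8 live cells, MATCHES original -> period = 2

Answer: 2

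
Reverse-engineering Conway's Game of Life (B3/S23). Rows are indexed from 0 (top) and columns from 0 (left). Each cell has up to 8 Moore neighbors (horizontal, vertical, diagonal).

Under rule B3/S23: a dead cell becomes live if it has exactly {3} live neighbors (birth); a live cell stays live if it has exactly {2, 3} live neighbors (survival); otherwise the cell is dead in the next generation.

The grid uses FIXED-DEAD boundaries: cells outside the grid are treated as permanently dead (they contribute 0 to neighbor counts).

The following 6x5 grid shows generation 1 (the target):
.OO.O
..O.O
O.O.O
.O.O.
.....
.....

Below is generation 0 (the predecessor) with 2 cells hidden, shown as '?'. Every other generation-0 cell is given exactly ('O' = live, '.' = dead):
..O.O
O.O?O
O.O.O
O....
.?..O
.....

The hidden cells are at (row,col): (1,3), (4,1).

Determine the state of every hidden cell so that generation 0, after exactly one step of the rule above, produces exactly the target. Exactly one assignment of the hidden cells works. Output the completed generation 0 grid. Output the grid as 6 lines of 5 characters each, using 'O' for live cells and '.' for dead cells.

Answer: ..O.O
O.OOO
O.O.O
O....
....O
.....

Derivation:
Hidden generation-0 cells (in order): (1,3), (4,1).
A hidden cell only influences target cells in its own 3x3 neighborhood. Try each of the 2^2 = 4 assignments, step the completed generation 0 forward once under B3/S23, and compare with the target:
  (1,3)=. (4,1)=. -> step gives (0,2)='.' but target has 'O' -> reject
  (1,3)=. (4,1)=O -> step gives (0,2)='.' but target has 'O' -> reject
  (1,3)=O (4,1)=. -> step reproduces the target at every cell -> ACCEPT
  (1,3)=O (4,1)=O -> step gives (3,0)='O' but target has '.' -> reject
Unique solution: (1,3)=live, (4,1)=dead.
Check: live-neighbor counts of every cell in the completed generation 0:
13252
15363
25252
13132
11010
00011
Applying B3/S23 to generation 0 with these counts gives:
.OO.O
..O.O
O.O.O
.O.O.
.....
.....
which matches the target exactly.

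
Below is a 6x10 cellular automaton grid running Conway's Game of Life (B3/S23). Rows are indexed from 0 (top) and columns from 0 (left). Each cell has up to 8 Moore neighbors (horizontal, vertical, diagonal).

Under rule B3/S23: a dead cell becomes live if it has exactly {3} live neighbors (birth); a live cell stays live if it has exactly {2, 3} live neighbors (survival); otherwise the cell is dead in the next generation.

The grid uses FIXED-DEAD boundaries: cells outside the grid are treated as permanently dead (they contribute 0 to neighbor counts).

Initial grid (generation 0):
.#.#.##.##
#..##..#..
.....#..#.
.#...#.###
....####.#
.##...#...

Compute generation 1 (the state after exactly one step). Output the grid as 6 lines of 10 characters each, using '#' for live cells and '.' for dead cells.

Simulating step by step:
Generation 0 (given above): 25 live cells
Generation 1: 19 live cells
(generation 1 grid is the final answer)

Answer: ..##.####.
..##...#.#
.....#...#
.........#
.##.#....#
......##..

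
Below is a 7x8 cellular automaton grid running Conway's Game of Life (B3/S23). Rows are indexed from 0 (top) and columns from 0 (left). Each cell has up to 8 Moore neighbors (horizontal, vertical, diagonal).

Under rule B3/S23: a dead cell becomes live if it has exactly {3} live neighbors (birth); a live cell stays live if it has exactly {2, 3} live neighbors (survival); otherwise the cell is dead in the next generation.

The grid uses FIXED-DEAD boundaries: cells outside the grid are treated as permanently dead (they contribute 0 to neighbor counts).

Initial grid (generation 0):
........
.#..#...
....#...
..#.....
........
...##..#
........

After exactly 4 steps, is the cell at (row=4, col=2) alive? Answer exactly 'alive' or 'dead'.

Simulating step by step:
Generation 0 (given above): 7 live cells
Generation 1: 2 live cells
........
........
...#....
........
...#....
........
........
Generation 2: 0 live cells
........
........
........
........
........
........
........
Generation 3: 0 live cells
........
........
........
........
........
........
........
Generation 4: 0 live cells
........
........
........
........
........
........
........

Cell (4,2) at generation 4: 0 -> dead

Answer: dead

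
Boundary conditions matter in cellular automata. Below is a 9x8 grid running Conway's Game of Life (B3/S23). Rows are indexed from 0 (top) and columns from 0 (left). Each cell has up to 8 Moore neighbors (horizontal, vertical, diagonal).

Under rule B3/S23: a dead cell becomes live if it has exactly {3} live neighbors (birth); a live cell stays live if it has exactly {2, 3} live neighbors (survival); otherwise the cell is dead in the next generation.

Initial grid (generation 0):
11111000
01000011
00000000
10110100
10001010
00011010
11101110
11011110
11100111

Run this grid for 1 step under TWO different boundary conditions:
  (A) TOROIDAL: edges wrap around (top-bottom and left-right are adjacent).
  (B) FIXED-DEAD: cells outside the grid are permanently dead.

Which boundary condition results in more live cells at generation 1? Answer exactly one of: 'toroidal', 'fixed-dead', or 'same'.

Answer: fixed-dead

Derivation:
Under TOROIDAL boundary, generation 1:
00011000
01010001
11100011
01011101
01100010
10100010
10000000
00000000
00000000
Population = 22

Under FIXED-DEAD boundary, generation 1:
11110000
11010000
01100010
01011100
01100010
10100011
10000001
00000000
10110001
Population = 27

Comparison: toroidal=22, fixed-dead=27 -> fixed-dead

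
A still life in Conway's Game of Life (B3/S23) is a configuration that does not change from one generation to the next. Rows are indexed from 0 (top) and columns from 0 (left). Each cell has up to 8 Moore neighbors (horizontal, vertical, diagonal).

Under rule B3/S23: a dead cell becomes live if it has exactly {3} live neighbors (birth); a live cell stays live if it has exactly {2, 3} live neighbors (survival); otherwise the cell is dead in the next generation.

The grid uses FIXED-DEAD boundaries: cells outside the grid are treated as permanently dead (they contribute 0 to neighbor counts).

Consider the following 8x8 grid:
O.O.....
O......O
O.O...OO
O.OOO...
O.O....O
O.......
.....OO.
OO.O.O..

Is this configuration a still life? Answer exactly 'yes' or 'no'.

Answer: no

Derivation:
Compute generation 1 and compare to generation 0 (given above):
Generation 1:
.O......
O.....OO
O.O...OO
O.O...OO
O.O.....
.O....O.
OO..OOO.
....OOO.
Cell (0,0) differs: gen0=1 vs gen1=0 -> NOT a still life.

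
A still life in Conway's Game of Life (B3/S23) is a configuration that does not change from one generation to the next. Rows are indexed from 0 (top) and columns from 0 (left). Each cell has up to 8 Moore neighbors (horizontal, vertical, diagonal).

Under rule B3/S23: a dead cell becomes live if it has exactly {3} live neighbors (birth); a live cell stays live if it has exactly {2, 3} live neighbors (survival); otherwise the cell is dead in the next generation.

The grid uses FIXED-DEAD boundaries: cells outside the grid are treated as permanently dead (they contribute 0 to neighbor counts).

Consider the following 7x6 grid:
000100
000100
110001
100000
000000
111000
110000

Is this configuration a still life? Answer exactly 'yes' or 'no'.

Answer: no

Derivation:
Compute generation 1 and compare to generation 0 (given above):
Generation 1:
000000
001010
110000
110000
100000
101000
101000
Cell (0,3) differs: gen0=1 vs gen1=0 -> NOT a still life.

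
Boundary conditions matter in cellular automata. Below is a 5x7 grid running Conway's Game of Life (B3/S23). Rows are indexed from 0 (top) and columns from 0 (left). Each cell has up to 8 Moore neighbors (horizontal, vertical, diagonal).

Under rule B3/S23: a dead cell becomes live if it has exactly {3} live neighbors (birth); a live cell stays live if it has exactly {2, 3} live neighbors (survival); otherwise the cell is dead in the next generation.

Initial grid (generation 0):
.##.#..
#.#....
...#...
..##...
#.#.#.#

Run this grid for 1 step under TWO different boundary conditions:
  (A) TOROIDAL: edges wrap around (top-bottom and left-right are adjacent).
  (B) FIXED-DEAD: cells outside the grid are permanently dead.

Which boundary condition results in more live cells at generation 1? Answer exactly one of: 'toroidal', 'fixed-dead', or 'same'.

Under TOROIDAL boundary, generation 1:
..#..##
..#....
.#.#...
.##.#..
#...##.
Population = 12

Under FIXED-DEAD boundary, generation 1:
.###...
..#....
.#.#...
.##.#..
.##....
Population = 11

Comparison: toroidal=12, fixed-dead=11 -> toroidal

Answer: toroidal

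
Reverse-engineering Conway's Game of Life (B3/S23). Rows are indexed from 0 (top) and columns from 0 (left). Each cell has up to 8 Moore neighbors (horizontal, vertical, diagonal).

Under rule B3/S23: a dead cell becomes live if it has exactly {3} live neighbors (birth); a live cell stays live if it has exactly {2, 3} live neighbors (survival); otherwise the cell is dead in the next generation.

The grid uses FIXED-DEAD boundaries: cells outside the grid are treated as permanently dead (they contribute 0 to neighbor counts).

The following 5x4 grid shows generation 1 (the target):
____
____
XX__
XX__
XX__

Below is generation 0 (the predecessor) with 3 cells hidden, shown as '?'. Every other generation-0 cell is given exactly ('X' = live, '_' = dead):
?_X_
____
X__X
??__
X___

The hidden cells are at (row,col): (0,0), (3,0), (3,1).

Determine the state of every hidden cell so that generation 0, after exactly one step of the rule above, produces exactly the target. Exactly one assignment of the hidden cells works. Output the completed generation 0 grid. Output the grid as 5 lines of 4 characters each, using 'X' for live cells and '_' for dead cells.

Answer: __X_
____
X__X
XX__
X___

Derivation:
Hidden generation-0 cells (in order): (0,0), (3,0), (3,1).
A hidden cell only influences target cells in its own 3x3 neighborhood. Try each of the 2^3 = 8 assignments, step the completed generation 0 forward once under B3/S23, and compare with the target:
  (0,0)=_ (3,0)=_ (3,1)=_ -> step gives (2,0)='_' but target has 'X' -> reject
  (0,0)=_ (3,0)=_ (3,1)=X -> step gives (2,0)='_' but target has 'X' -> reject
  (0,0)=_ (3,0)=X (3,1)=_ -> step gives (2,0)='_' but target has 'X' -> reject
  (0,0)=_ (3,0)=X (3,1)=X -> step reproduces the target at every cell -> ACCEPT
  (0,0)=X (3,0)=_ (3,1)=_ -> step gives (1,1)='X' but target has '_' -> reject
  (0,0)=X (3,0)=_ (3,1)=X -> step gives (1,1)='X' but target has '_' -> reject
  (0,0)=X (3,0)=X (3,1)=_ -> step gives (1,1)='X' but target has '_' -> reject
  (0,0)=X (3,0)=X (3,1)=X -> step gives (1,1)='X' but target has '_' -> reject
Unique solution: (0,0)=dead, (3,0)=live, (3,1)=live.
Check: live-neighbor counts of every cell in the completed generation 0:
0101
1222
2320
3321
2310
Applying B3/S23 to generation 0 with these counts gives:
____
____
XX__
XX__
XX__
which matches the target exactly.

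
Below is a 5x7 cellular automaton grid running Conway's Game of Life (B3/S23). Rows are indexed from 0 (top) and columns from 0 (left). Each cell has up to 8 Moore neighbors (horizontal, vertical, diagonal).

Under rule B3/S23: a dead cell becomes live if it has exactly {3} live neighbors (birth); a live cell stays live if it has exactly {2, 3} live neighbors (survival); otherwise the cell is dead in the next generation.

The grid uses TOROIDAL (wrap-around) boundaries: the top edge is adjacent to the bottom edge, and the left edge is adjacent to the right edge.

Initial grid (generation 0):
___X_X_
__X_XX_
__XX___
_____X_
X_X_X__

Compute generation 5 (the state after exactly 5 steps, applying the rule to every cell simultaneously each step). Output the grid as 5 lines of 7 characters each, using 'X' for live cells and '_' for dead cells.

Answer: XXX____
XXX____
_______
_______
XX____X

Derivation:
Simulating step by step:
Generation 0 (given above): 11 live cells
Generation 1: 16 live cells
_XX__XX
__X__X_
__XX_X_
_XX_X__
___XXXX
Generation 2: 8 live cells
XXX____
_____X_
_____X_
_X____X
______X
Generation 3: 12 live cells
XX____X
_X____X
_____XX
X____XX
__X___X
Generation 4: 6 live cells
_XX__XX
_X_____
_______
X______
_______
Generation 5: 9 live cells
(generation 5 grid is the final answer)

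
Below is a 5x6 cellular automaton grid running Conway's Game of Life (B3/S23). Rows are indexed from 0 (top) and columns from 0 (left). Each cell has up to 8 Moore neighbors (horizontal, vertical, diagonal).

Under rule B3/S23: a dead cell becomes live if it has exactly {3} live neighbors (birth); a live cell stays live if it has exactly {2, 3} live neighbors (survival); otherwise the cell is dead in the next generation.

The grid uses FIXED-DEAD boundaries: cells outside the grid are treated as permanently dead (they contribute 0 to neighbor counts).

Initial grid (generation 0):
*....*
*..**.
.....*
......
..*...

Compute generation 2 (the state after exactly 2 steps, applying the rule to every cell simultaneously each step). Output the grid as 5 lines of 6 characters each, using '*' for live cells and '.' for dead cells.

Simulating step by step:
Generation 0 (given above): 7 live cells
Generation 1: 4 live cells
....*.
....**
....*.
......
......
Generation 2: 7 live cells
(generation 2 grid is the final answer)

Answer: ....**
...***
....**
......
......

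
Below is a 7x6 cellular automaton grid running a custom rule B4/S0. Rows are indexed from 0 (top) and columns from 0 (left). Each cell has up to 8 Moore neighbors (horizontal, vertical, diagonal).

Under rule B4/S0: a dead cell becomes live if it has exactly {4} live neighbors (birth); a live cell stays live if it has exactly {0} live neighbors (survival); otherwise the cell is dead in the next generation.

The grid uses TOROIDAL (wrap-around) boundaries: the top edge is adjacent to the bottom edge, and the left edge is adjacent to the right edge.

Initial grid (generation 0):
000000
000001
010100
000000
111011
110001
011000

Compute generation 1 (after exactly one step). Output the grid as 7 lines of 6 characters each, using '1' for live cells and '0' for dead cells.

Simulating step by step:
Generation 0 (given above): 13 live cells
Generation 1: 7 live cells
(generation 1 grid is the final answer)

Answer: 000000
000001
010100
111000
000000
000000
100000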